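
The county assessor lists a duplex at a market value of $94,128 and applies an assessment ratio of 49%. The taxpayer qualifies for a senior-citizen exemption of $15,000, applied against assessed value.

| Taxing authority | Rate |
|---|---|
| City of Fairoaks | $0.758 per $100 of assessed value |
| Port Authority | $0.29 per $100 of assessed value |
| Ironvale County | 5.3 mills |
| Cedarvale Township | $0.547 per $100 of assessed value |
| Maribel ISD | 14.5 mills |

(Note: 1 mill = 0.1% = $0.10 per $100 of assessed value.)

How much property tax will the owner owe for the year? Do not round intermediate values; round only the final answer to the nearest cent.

Assessed value = $94,128 × 0.49 = $46,122.72
Taxable value = $46,122.72 − $15,000 = $31,122.72
City of Fairoaks: $31,122.72 × 0.00758 = $235.9102176
Port Authority: $31,122.72 × 0.0029 = $90.255888
Ironvale County: $31,122.72 × 0.0053 = $164.950416
Cedarvale Township: $31,122.72 × 0.00547 = $170.2412784
Maribel ISD: $31,122.72 × 0.0145 = $451.27944
Total = $1,112.63724

$1,112.64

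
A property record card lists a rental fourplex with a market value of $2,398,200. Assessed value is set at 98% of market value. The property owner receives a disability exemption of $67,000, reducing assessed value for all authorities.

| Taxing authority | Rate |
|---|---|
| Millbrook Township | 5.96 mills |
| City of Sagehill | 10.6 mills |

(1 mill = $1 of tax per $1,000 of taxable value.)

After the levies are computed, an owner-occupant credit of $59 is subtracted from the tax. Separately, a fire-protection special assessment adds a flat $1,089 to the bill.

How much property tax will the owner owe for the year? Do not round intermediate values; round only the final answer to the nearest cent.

$38,840.39

Assessed value = $2,398,200 × 0.98 = $2,350,236
Taxable value = $2,350,236 − $67,000 = $2,283,236
Millbrook Township: $2,283,236 × 0.00596 = $13,608.08656
City of Sagehill: $2,283,236 × 0.0106 = $24,202.3016
Levies subtotal = $37,810.38816
After credit = $37,810.38816 − $59 = $37,751.38816
Total = $37,751.38816 + $1,089 = $38,840.38816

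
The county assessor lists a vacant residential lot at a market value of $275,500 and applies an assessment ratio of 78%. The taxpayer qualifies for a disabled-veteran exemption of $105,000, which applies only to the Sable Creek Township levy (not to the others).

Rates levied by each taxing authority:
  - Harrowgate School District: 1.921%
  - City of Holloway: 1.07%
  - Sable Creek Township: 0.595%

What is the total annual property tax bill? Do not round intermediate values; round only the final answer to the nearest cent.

Assessed value = $275,500 × 0.78 = $214,890
Harrowgate School District: $214,890 × 0.01921 = $4,128.0369
City of Holloway: $214,890 × 0.0107 = $2,299.323
Sable Creek Township: ($214,890 − $105,000) × 0.00595 = $109,890 × 0.00595 = $653.8455
Total = $7,081.2054

$7,081.21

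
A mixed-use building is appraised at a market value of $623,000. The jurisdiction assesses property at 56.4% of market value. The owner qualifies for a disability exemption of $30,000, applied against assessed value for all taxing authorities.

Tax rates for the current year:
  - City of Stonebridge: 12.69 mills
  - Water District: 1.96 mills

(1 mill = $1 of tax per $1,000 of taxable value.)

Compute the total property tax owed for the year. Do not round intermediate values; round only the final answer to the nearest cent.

$4,708.10

Assessed value = $623,000 × 0.564 = $351,372
Taxable value = $351,372 − $30,000 = $321,372
City of Stonebridge: $321,372 × 0.01269 = $4,078.21068
Water District: $321,372 × 0.00196 = $629.88912
Total = $4,078.21068 + $629.88912 = $4,708.0998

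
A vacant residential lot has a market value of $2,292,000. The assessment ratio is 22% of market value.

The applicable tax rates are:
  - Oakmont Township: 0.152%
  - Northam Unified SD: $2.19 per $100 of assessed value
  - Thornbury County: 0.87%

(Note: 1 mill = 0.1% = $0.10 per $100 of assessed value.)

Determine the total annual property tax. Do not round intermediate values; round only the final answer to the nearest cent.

$16,196.19

Assessed value = $2,292,000 × 0.22 = $504,240
Oakmont Township: $504,240 × 0.00152 = $766.4448
Northam Unified SD: $504,240 × 0.0219 = $11,042.856
Thornbury County: $504,240 × 0.0087 = $4,386.888
Total = $16,196.1888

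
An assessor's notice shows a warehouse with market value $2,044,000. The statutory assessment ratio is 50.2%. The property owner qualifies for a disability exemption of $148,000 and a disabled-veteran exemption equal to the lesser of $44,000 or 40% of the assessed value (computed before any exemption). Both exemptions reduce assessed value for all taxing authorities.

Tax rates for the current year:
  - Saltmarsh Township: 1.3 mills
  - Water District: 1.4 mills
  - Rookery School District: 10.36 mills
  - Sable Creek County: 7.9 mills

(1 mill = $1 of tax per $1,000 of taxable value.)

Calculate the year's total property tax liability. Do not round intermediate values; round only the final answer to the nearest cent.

Assessed value = $2,044,000 × 0.502 = $1,026,088
Disabled-veteran exemption = min($44,000, 40% × $1,026,088) = min($44,000, $410,435.2) = $44,000 (dollar cap binds)
Taxable value = $1,026,088 − $148,000 − $44,000 = $834,088
Saltmarsh Township: $834,088 × 0.0013 = $1,084.3144
Water District: $834,088 × 0.0014 = $1,167.7232
Rookery School District: $834,088 × 0.01036 = $8,641.15168
Sable Creek County: $834,088 × 0.0079 = $6,589.2952
Total = $17,482.48448

$17,482.48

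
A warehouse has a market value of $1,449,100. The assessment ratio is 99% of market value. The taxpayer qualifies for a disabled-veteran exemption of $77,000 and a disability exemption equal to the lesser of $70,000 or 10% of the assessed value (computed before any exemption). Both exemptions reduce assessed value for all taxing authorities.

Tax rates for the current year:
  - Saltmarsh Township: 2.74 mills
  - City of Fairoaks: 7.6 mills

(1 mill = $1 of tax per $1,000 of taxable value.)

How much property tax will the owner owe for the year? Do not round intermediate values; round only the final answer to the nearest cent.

Assessed value = $1,449,100 × 0.99 = $1,434,609
Disability exemption = min($70,000, 10% × $1,434,609) = min($70,000, $143,460.9) = $70,000 (dollar cap binds)
Taxable value = $1,434,609 − $77,000 − $70,000 = $1,287,609
Saltmarsh Township: $1,287,609 × 0.00274 = $3,528.04866
City of Fairoaks: $1,287,609 × 0.0076 = $9,785.8284
Total = $13,313.87706

$13,313.88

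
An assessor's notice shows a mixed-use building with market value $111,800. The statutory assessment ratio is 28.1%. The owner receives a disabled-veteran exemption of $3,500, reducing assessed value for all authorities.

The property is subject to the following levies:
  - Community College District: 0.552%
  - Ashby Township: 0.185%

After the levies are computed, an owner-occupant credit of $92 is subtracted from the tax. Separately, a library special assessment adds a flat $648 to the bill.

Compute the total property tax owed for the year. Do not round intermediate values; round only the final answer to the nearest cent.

$761.74

Assessed value = $111,800 × 0.281 = $31,415.8
Taxable value = $31,415.8 − $3,500 = $27,915.8
Community College District: $27,915.8 × 0.00552 = $154.095216
Ashby Township: $27,915.8 × 0.00185 = $51.64423
Levies subtotal = $205.739446
After credit = $205.739446 − $92 = $113.739446
Total = $113.739446 + $648 = $761.739446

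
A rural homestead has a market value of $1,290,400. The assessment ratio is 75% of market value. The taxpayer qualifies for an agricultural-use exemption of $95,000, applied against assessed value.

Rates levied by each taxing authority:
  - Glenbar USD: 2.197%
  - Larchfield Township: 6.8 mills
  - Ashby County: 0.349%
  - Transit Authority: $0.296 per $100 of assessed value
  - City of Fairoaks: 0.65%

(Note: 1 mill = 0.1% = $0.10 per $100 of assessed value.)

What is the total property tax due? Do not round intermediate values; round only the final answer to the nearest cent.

Assessed value = $1,290,400 × 0.75 = $967,800
Taxable value = $967,800 − $95,000 = $872,800
Glenbar USD: $872,800 × 0.02197 = $19,175.416
Larchfield Township: $872,800 × 0.0068 = $5,935.04
Ashby County: $872,800 × 0.00349 = $3,046.072
Transit Authority: $872,800 × 0.00296 = $2,583.488
City of Fairoaks: $872,800 × 0.0065 = $5,673.2
Total = $36,413.216

$36,413.22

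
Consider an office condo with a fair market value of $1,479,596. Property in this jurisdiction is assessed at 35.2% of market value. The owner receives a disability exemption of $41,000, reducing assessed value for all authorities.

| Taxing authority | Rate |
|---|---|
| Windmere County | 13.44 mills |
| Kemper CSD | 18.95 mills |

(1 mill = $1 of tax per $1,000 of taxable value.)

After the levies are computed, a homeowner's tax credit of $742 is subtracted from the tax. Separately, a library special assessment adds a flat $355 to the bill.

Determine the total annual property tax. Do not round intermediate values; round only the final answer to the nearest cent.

$15,154.30

Assessed value = $1,479,596 × 0.352 = $520,817.792
Taxable value = $520,817.792 − $41,000 = $479,817.792
Windmere County: $479,817.792 × 0.01344 = $6,448.75112448
Kemper CSD: $479,817.792 × 0.01895 = $9,092.5471584
Levies subtotal = $15,541.29828288
After credit = $15,541.29828288 − $742 = $14,799.29828288
Total = $14,799.29828288 + $355 = $15,154.29828288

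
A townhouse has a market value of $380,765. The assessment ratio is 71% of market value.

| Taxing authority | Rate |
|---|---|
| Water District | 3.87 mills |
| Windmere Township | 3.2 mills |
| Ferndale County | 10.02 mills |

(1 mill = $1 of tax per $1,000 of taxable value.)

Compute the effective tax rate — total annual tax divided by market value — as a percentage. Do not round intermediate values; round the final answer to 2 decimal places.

Assessed value = $380,765 × 0.71 = $270,343.15
Water District: $270,343.15 × 0.00387 = $1,046.2279905
Windmere Township: $270,343.15 × 0.0032 = $865.09808
Ferndale County: $270,343.15 × 0.01002 = $2,708.838363
Total tax = $4,620.1644335
Effective rate = $4,620.1644335 ÷ $380,765 = 1.21% of market value

1.21%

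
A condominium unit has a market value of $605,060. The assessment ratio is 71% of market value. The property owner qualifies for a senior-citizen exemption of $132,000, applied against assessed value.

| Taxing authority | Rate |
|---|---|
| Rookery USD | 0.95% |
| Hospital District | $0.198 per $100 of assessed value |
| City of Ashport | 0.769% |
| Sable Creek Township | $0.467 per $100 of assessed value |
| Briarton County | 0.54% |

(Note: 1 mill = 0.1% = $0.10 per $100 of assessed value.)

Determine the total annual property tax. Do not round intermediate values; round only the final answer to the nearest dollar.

$8,702

Assessed value = $605,060 × 0.71 = $429,592.6
Taxable value = $429,592.6 − $132,000 = $297,592.6
Rookery USD: $297,592.6 × 0.0095 = $2,827.1297
Hospital District: $297,592.6 × 0.00198 = $589.233348
City of Ashport: $297,592.6 × 0.00769 = $2,288.487094
Sable Creek Township: $297,592.6 × 0.00467 = $1,389.757442
Briarton County: $297,592.6 × 0.0054 = $1,607.00004
Total = $8,701.607624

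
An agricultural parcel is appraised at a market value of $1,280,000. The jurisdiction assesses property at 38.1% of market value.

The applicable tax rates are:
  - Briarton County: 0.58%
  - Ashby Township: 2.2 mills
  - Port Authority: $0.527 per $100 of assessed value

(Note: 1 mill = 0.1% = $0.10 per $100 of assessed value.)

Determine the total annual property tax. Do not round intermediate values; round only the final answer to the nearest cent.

$6,471.51

Assessed value = $1,280,000 × 0.381 = $487,680
Briarton County: $487,680 × 0.0058 = $2,828.544
Ashby Township: $487,680 × 0.0022 = $1,072.896
Port Authority: $487,680 × 0.00527 = $2,570.0736
Total = $6,471.5136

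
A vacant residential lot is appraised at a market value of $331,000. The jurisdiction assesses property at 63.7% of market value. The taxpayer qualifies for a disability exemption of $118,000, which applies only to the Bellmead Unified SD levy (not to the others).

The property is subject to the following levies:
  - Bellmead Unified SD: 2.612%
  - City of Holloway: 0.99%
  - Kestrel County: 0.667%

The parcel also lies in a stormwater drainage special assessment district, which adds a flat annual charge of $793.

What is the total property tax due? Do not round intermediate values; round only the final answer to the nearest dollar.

$6,712

Assessed value = $331,000 × 0.637 = $210,847
Bellmead Unified SD: ($210,847 − $118,000) × 0.02612 = $92,847 × 0.02612 = $2,425.16364
City of Holloway: $210,847 × 0.0099 = $2,087.3853
Kestrel County: $210,847 × 0.00667 = $1,406.34949
Levies subtotal = $5,918.89843
Total = $5,918.89843 + $793 = $6,711.89843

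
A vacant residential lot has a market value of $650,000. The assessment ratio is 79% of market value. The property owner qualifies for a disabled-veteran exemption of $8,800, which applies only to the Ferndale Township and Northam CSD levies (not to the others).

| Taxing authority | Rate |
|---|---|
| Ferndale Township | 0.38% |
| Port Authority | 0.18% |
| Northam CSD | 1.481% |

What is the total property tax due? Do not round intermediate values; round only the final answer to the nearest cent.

$10,316.77

Assessed value = $650,000 × 0.79 = $513,500
Ferndale Township: ($513,500 − $8,800) × 0.0038 = $504,700 × 0.0038 = $1,917.86
Port Authority: $513,500 × 0.0018 = $924.3
Northam CSD: ($513,500 − $8,800) × 0.01481 = $504,700 × 0.01481 = $7,474.607
Total = $10,316.767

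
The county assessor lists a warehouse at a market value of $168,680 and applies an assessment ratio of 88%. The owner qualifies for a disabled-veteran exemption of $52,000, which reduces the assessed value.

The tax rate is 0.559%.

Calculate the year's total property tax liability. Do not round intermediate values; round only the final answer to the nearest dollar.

$539

Assessed value = $168,680 × 0.88 = $148,438.4
Taxable value = $148,438.4 − $52,000 = $96,438.4
Tax = $96,438.4 × 0.00559 = $539.090656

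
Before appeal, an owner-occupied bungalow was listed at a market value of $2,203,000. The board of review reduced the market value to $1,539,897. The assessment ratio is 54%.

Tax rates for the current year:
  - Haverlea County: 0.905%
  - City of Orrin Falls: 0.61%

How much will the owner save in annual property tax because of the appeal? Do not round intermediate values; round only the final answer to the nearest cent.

Old assessed value = $2,203,000 × 0.54 = $1,189,620
New assessed value = $1,539,897 × 0.54 = $831,544.38
Combined rate = 0.00905 + 0.0061 = 0.01515
Old tax = $1,189,620 × 0.01515 = $18,022.743
New tax = $831,544.38 × 0.01515 = $12,597.897357
Reduction = $18,022.743 − $12,597.897357 = $5,424.845643

$5,424.85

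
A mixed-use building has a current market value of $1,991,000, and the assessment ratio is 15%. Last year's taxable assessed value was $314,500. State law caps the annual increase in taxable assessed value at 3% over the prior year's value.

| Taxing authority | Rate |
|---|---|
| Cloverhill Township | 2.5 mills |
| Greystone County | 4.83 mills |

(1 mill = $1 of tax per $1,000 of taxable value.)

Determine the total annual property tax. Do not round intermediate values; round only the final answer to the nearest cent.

Uncapped assessed value = $1,991,000 × 0.15 = $298,650
Cap limit = $314,500 × 1.03 = $323,935
Taxable assessed value = min($298,650, $323,935) = $298,650 (cap does not bind)
Cloverhill Township: $298,650 × 0.0025 = $746.625
Greystone County: $298,650 × 0.00483 = $1,442.4795
Total = $2,189.1045

$2,189.10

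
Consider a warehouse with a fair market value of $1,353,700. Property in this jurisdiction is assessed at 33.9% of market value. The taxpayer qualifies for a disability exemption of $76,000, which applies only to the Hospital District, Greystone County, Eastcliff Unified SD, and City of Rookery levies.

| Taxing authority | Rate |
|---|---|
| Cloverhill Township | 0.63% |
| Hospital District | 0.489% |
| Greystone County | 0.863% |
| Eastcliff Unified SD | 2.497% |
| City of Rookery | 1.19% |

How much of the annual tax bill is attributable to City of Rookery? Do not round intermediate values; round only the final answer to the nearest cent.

$4,556.56

Assessed value = $1,353,700 × 0.339 = $458,904.3
City of Rookery taxable value = $458,904.3 − $76,000 = $382,904.3
City of Rookery levy = $382,904.3 × 0.0119 = $4,556.56117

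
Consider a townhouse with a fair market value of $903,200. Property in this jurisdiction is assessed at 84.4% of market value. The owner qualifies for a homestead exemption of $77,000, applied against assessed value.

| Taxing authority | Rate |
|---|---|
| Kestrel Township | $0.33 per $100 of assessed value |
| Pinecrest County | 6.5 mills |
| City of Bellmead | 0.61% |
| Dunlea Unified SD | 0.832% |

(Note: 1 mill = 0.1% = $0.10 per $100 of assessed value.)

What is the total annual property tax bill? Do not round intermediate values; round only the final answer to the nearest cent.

Assessed value = $903,200 × 0.844 = $762,300.8
Taxable value = $762,300.8 − $77,000 = $685,300.8
Kestrel Township: $685,300.8 × 0.0033 = $2,261.49264
Pinecrest County: $685,300.8 × 0.0065 = $4,454.4552
City of Bellmead: $685,300.8 × 0.0061 = $4,180.33488
Dunlea Unified SD: $685,300.8 × 0.00832 = $5,701.702656
Total = $16,597.985376

$16,597.99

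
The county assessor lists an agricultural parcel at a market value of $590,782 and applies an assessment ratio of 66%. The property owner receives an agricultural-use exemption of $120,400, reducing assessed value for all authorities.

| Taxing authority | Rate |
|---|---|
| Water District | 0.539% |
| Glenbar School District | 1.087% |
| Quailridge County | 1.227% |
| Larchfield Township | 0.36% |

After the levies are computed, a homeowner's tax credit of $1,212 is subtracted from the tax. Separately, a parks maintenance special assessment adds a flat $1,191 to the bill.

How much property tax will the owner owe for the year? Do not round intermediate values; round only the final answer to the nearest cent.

$8,638.55

Assessed value = $590,782 × 0.66 = $389,916.12
Taxable value = $389,916.12 − $120,400 = $269,516.12
Water District: $269,516.12 × 0.00539 = $1,452.6918868
Glenbar School District: $269,516.12 × 0.01087 = $2,929.6402244
Quailridge County: $269,516.12 × 0.01227 = $3,306.9627924
Larchfield Township: $269,516.12 × 0.0036 = $970.258032
Levies subtotal = $8,659.5529356
After credit = $8,659.5529356 − $1,212 = $7,447.5529356
Total = $7,447.5529356 + $1,191 = $8,638.5529356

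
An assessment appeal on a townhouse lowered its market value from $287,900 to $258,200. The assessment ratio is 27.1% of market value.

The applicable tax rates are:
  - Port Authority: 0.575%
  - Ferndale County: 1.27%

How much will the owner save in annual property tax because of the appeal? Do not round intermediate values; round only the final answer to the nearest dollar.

$148

Old assessed value = $287,900 × 0.271 = $78,020.9
New assessed value = $258,200 × 0.271 = $69,972.2
Combined rate = 0.00575 + 0.0127 = 0.01845
Old tax = $78,020.9 × 0.01845 = $1,439.485605
New tax = $69,972.2 × 0.01845 = $1,290.98709
Reduction = $1,439.485605 − $1,290.98709 = $148.498515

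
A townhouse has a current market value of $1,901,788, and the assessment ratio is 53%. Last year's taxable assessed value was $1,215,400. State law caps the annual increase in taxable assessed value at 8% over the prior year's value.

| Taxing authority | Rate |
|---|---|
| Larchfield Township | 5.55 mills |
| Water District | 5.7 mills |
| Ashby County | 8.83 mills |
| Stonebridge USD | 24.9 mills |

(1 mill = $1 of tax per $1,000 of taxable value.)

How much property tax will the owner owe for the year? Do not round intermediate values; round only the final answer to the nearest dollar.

Uncapped assessed value = $1,901,788 × 0.53 = $1,007,947.64
Cap limit = $1,215,400 × 1.08 = $1,312,632
Taxable assessed value = min($1,007,947.64, $1,312,632) = $1,007,947.64 (cap does not bind)
Larchfield Township: $1,007,947.64 × 0.00555 = $5,594.109402
Water District: $1,007,947.64 × 0.0057 = $5,745.301548
Ashby County: $1,007,947.64 × 0.00883 = $8,900.1776612
Stonebridge USD: $1,007,947.64 × 0.0249 = $25,097.896236
Total = $45,337.4848472

$45,337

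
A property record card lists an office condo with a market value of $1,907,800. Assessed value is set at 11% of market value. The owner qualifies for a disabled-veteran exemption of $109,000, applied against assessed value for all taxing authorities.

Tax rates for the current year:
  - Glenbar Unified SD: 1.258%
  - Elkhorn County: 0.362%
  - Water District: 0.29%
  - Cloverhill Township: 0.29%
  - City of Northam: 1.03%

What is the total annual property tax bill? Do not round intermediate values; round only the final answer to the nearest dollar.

$3,258

Assessed value = $1,907,800 × 0.11 = $209,858
Taxable value = $209,858 − $109,000 = $100,858
Glenbar Unified SD: $100,858 × 0.01258 = $1,268.79364
Elkhorn County: $100,858 × 0.00362 = $365.10596
Water District: $100,858 × 0.0029 = $292.4882
Cloverhill Township: $100,858 × 0.0029 = $292.4882
City of Northam: $100,858 × 0.0103 = $1,038.8374
Total = $1,268.79364 + $365.10596 + $292.4882 + $292.4882 + $1,038.8374 = $3,257.7134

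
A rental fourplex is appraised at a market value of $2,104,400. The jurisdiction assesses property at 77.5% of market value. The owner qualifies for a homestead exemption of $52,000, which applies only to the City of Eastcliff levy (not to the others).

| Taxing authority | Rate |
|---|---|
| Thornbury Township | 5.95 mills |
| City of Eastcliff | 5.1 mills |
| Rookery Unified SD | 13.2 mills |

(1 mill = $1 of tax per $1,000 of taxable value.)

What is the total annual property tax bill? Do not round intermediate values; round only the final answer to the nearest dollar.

Assessed value = $2,104,400 × 0.775 = $1,630,910
Thornbury Township: $1,630,910 × 0.00595 = $9,703.9145
City of Eastcliff: ($1,630,910 − $52,000) × 0.0051 = $1,578,910 × 0.0051 = $8,052.441
Rookery Unified SD: $1,630,910 × 0.0132 = $21,528.012
Total = $39,284.3675

$39,284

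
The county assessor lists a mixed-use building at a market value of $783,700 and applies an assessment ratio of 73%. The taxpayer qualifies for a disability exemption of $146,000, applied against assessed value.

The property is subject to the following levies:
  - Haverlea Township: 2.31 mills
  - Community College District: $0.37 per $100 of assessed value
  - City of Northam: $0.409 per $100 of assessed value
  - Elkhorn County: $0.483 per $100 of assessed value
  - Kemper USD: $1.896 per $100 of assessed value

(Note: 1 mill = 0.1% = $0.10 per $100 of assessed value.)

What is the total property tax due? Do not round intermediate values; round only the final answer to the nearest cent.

$14,440.56

Assessed value = $783,700 × 0.73 = $572,101
Taxable value = $572,101 − $146,000 = $426,101
Haverlea Township: $426,101 × 0.00231 = $984.29331
Community College District: $426,101 × 0.0037 = $1,576.5737
City of Northam: $426,101 × 0.00409 = $1,742.75309
Elkhorn County: $426,101 × 0.00483 = $2,058.06783
Kemper USD: $426,101 × 0.01896 = $8,078.87496
Total = $14,440.56289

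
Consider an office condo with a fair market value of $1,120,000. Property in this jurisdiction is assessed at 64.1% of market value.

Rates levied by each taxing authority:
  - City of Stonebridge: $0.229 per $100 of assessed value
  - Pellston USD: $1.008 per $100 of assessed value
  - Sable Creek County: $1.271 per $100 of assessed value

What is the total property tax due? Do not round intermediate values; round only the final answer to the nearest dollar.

Assessed value = $1,120,000 × 0.641 = $717,920
City of Stonebridge: $717,920 × 0.00229 = $1,644.0368
Pellston USD: $717,920 × 0.01008 = $7,236.6336
Sable Creek County: $717,920 × 0.01271 = $9,124.7632
Total = $1,644.0368 + $7,236.6336 + $9,124.7632 = $18,005.4336

$18,005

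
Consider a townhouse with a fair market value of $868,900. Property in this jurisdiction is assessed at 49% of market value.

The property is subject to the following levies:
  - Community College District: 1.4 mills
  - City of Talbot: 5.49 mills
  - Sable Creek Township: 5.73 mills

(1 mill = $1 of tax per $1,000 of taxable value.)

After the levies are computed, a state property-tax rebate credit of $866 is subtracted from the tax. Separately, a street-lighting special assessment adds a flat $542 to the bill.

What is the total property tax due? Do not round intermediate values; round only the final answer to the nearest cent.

Assessed value = $868,900 × 0.49 = $425,761
Community College District: $425,761 × 0.0014 = $596.0654
City of Talbot: $425,761 × 0.00549 = $2,337.42789
Sable Creek Township: $425,761 × 0.00573 = $2,439.61053
Levies subtotal = $5,373.10382
After credit = $5,373.10382 − $866 = $4,507.10382
Total = $4,507.10382 + $542 = $5,049.10382

$5,049.10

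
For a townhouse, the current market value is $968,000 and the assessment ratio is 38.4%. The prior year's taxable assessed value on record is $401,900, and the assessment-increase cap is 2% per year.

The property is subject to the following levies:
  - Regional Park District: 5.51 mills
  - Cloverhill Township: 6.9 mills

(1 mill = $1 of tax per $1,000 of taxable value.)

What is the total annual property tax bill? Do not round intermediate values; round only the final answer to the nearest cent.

$4,612.95

Uncapped assessed value = $968,000 × 0.384 = $371,712
Cap limit = $401,900 × 1.02 = $409,938
Taxable assessed value = min($371,712, $409,938) = $371,712 (cap does not bind)
Regional Park District: $371,712 × 0.00551 = $2,048.13312
Cloverhill Township: $371,712 × 0.0069 = $2,564.8128
Total = $4,612.94592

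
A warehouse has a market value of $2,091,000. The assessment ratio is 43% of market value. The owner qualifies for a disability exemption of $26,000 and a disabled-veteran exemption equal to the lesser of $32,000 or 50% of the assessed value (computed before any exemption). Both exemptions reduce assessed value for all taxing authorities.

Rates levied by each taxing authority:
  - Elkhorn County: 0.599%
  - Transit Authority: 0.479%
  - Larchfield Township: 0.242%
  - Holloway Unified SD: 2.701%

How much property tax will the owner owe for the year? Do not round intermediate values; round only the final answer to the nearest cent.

Assessed value = $2,091,000 × 0.43 = $899,130
Disabled-veteran exemption = min($32,000, 50% × $899,130) = min($32,000, $449,565) = $32,000 (dollar cap binds)
Taxable value = $899,130 − $26,000 − $32,000 = $841,130
Elkhorn County: $841,130 × 0.00599 = $5,038.3687
Transit Authority: $841,130 × 0.00479 = $4,029.0127
Larchfield Township: $841,130 × 0.00242 = $2,035.5346
Holloway Unified SD: $841,130 × 0.02701 = $22,718.9213
Total = $33,821.8373

$33,821.84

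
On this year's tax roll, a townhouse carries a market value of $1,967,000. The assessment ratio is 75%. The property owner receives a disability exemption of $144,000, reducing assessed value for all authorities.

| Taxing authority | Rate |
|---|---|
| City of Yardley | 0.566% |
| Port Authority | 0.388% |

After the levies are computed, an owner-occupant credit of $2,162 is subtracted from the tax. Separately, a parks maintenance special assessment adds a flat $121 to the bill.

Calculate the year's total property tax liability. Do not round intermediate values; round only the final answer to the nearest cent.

Assessed value = $1,967,000 × 0.75 = $1,475,250
Taxable value = $1,475,250 − $144,000 = $1,331,250
City of Yardley: $1,331,250 × 0.00566 = $7,534.875
Port Authority: $1,331,250 × 0.00388 = $5,165.25
Levies subtotal = $12,700.125
After credit = $12,700.125 − $2,162 = $10,538.125
Total = $10,538.125 + $121 = $10,659.125

$10,659.13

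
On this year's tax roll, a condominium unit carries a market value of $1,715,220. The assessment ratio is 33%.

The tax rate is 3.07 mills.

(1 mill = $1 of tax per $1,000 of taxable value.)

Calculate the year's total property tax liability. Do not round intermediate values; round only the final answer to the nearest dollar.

Assessed value = $1,715,220 × 0.33 = $566,022.6
Tax = $566,022.6 × 0.00307 = $1,737.689382

$1,738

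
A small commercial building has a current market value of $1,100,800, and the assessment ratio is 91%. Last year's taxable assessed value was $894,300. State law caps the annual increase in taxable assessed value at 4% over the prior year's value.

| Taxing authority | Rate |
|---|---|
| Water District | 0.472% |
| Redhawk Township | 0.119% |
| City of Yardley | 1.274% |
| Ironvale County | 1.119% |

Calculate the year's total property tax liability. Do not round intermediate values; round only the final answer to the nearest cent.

Uncapped assessed value = $1,100,800 × 0.91 = $1,001,728
Cap limit = $894,300 × 1.04 = $930,072
Taxable assessed value = min($1,001,728, $930,072) = $930,072 (cap binds)
Water District: $930,072 × 0.00472 = $4,389.93984
Redhawk Township: $930,072 × 0.00119 = $1,106.78568
City of Yardley: $930,072 × 0.01274 = $11,849.11728
Ironvale County: $930,072 × 0.01119 = $10,407.50568
Total = $27,753.34848

$27,753.35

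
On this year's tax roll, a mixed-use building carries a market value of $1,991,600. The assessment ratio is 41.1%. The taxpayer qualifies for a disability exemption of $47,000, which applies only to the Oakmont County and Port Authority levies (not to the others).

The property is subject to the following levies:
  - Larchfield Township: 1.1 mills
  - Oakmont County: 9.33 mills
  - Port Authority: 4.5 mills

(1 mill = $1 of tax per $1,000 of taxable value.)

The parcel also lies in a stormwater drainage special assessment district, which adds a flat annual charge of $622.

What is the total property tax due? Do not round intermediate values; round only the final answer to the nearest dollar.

Assessed value = $1,991,600 × 0.411 = $818,547.6
Larchfield Township: $818,547.6 × 0.0011 = $900.40236
Oakmont County: ($818,547.6 − $47,000) × 0.00933 = $771,547.6 × 0.00933 = $7,198.539108
Port Authority: ($818,547.6 − $47,000) × 0.0045 = $771,547.6 × 0.0045 = $3,471.9642
Levies subtotal = $11,570.905668
Total = $11,570.905668 + $622 = $12,192.905668

$12,193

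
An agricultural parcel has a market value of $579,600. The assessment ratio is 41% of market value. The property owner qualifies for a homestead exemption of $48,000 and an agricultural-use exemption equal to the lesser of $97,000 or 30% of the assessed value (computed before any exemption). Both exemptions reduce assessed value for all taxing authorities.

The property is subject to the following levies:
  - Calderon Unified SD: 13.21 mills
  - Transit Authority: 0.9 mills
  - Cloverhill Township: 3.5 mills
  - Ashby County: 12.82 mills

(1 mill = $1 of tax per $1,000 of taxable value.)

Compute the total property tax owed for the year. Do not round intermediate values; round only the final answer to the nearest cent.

$3,601.24

Assessed value = $579,600 × 0.41 = $237,636
Agricultural-use exemption = min($97,000, 30% × $237,636) = min($97,000, $71,290.8) = $71,290.8 (percentage binds)
Taxable value = $237,636 − $48,000 − $71,290.8 = $118,345.2
Calderon Unified SD: $118,345.2 × 0.01321 = $1,563.340092
Transit Authority: $118,345.2 × 0.0009 = $106.51068
Cloverhill Township: $118,345.2 × 0.0035 = $414.2082
Ashby County: $118,345.2 × 0.01282 = $1,517.185464
Total = $3,601.244436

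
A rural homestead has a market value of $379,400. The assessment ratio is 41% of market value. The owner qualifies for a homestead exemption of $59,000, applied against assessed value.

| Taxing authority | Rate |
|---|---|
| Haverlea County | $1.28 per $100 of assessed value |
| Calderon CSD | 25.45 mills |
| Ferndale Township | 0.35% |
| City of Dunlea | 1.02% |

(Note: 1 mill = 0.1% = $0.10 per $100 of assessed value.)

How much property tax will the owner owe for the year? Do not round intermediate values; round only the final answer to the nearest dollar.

$5,016

Assessed value = $379,400 × 0.41 = $155,554
Taxable value = $155,554 − $59,000 = $96,554
Haverlea County: $96,554 × 0.0128 = $1,235.8912
Calderon CSD: $96,554 × 0.02545 = $2,457.2993
Ferndale Township: $96,554 × 0.0035 = $337.939
City of Dunlea: $96,554 × 0.0102 = $984.8508
Total = $5,015.9803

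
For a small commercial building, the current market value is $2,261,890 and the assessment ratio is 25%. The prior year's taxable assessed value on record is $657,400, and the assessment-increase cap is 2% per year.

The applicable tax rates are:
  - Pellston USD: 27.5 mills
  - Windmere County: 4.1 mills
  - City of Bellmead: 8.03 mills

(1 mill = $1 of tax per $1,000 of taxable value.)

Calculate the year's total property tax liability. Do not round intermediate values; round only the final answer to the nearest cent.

Uncapped assessed value = $2,261,890 × 0.25 = $565,472.5
Cap limit = $657,400 × 1.02 = $670,548
Taxable assessed value = min($565,472.5, $670,548) = $565,472.5 (cap does not bind)
Pellston USD: $565,472.5 × 0.0275 = $15,550.49375
Windmere County: $565,472.5 × 0.0041 = $2,318.43725
City of Bellmead: $565,472.5 × 0.00803 = $4,540.744175
Total = $22,409.675175

$22,409.68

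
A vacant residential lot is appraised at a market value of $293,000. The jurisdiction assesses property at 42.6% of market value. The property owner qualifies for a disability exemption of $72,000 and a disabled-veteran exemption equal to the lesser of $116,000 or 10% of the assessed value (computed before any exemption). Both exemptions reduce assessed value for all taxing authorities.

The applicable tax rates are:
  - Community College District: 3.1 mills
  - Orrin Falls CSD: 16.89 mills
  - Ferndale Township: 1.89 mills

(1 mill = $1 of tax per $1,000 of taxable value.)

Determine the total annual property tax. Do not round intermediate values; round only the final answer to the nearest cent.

Assessed value = $293,000 × 0.426 = $124,818
Disabled-veteran exemption = min($116,000, 10% × $124,818) = min($116,000, $12,481.8) = $12,481.8 (percentage binds)
Taxable value = $124,818 − $72,000 − $12,481.8 = $40,336.2
Community College District: $40,336.2 × 0.0031 = $125.04222
Orrin Falls CSD: $40,336.2 × 0.01689 = $681.278418
Ferndale Township: $40,336.2 × 0.00189 = $76.235418
Total = $882.556056

$882.56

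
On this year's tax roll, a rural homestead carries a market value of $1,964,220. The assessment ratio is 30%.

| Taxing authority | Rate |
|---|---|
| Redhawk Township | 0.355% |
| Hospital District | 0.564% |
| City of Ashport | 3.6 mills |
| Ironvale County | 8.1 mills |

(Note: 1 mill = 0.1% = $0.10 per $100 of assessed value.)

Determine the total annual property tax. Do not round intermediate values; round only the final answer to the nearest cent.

$12,309.77

Assessed value = $1,964,220 × 0.3 = $589,266
Redhawk Township: $589,266 × 0.00355 = $2,091.8943
Hospital District: $589,266 × 0.00564 = $3,323.46024
City of Ashport: $589,266 × 0.0036 = $2,121.3576
Ironvale County: $589,266 × 0.0081 = $4,773.0546
Total = $12,309.76674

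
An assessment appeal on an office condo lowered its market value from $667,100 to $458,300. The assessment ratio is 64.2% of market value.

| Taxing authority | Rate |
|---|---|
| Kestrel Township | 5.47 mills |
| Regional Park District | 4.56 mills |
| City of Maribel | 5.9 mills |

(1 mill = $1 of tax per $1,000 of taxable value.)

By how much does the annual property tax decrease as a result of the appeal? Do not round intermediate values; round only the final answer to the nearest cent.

Old assessed value = $667,100 × 0.642 = $428,278.2
New assessed value = $458,300 × 0.642 = $294,228.6
Combined rate = 0.00547 + 0.00456 + 0.0059 = 0.01593
Old tax = $428,278.2 × 0.01593 = $6,822.471726
New tax = $294,228.6 × 0.01593 = $4,687.061598
Reduction = $6,822.471726 − $4,687.061598 = $2,135.410128

$2,135.41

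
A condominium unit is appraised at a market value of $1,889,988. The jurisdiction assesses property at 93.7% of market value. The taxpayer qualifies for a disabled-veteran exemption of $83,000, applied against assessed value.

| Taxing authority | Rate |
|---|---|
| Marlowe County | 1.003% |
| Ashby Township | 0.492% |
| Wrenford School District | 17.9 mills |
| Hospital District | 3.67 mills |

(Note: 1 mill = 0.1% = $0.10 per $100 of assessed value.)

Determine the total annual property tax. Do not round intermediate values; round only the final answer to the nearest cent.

Assessed value = $1,889,988 × 0.937 = $1,770,918.756
Taxable value = $1,770,918.756 − $83,000 = $1,687,918.756
Marlowe County: $1,687,918.756 × 0.01003 = $16,929.82512268
Ashby Township: $1,687,918.756 × 0.00492 = $8,304.56027952
Wrenford School District: $1,687,918.756 × 0.0179 = $30,213.7457324
Hospital District: $1,687,918.756 × 0.00367 = $6,194.66183452
Total = $61,642.79296912

$61,642.79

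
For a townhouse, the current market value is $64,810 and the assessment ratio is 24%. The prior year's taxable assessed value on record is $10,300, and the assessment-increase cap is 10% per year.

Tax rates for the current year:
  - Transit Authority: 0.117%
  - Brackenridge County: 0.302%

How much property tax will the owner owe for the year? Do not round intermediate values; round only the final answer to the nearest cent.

$47.47

Uncapped assessed value = $64,810 × 0.24 = $15,554.4
Cap limit = $10,300 × 1.1 = $11,330
Taxable assessed value = min($15,554.4, $11,330) = $11,330 (cap binds)
Transit Authority: $11,330 × 0.00117 = $13.2561
Brackenridge County: $11,330 × 0.00302 = $34.2166
Total = $47.4727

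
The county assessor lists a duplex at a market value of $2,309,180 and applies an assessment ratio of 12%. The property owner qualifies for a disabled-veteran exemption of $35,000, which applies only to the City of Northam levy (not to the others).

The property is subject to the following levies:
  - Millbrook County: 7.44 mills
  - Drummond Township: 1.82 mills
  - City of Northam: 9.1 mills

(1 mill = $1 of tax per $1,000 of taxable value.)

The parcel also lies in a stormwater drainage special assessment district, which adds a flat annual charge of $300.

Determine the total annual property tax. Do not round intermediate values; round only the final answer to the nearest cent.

Assessed value = $2,309,180 × 0.12 = $277,101.6
Millbrook County: $277,101.6 × 0.00744 = $2,061.635904
Drummond Township: $277,101.6 × 0.00182 = $504.324912
City of Northam: ($277,101.6 − $35,000) × 0.0091 = $242,101.6 × 0.0091 = $2,203.12456
Levies subtotal = $4,769.085376
Total = $4,769.085376 + $300 = $5,069.085376

$5,069.09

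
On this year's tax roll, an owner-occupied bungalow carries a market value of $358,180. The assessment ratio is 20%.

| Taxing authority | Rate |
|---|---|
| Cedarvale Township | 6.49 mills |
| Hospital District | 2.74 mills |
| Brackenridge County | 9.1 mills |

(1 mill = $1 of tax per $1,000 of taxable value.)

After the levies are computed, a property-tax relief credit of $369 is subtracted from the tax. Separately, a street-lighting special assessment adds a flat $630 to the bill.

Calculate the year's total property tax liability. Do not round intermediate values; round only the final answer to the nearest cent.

Assessed value = $358,180 × 0.2 = $71,636
Cedarvale Township: $71,636 × 0.00649 = $464.91764
Hospital District: $71,636 × 0.00274 = $196.28264
Brackenridge County: $71,636 × 0.0091 = $651.8876
Levies subtotal = $1,313.08788
After credit = $1,313.08788 − $369 = $944.08788
Total = $944.08788 + $630 = $1,574.08788

$1,574.09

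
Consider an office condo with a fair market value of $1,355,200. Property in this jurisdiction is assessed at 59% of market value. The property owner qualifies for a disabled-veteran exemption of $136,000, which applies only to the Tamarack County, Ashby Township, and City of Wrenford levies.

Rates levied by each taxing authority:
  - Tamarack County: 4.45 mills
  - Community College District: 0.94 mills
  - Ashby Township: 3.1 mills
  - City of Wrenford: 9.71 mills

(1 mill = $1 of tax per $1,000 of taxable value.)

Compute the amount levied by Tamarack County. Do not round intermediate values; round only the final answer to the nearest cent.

$2,952.88

Assessed value = $1,355,200 × 0.59 = $799,568
Tamarack County taxable value = $799,568 − $136,000 = $663,568
Tamarack County levy = $663,568 × 0.00445 = $2,952.8776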